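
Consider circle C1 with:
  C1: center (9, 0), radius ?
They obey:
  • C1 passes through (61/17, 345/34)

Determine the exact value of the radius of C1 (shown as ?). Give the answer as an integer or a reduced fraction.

23/2

1. [C1∋P]  r_C1² − 529/4 = 0  ⇒  r_C1 = 23/2 (r>0 drops 1)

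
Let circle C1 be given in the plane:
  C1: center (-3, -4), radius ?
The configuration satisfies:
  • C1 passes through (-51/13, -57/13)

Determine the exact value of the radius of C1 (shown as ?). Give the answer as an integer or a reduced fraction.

1. [C1∋P]  r_C1² − 1 = 0  ⇒  r_C1 = 1 (r>0 drops 1)

1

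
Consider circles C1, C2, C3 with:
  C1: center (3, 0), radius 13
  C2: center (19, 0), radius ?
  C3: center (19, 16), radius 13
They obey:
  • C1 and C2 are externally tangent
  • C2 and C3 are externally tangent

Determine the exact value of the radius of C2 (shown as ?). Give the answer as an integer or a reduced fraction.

3

1. [ext C1·C2]  r_C2² + 26r_C2 − 87 = 0  ⇒  r_C2 = 3 (r>0 drops 1)
2. [ext C2·C3]  r_C2² + 26r_C2 − 87 = 0  ⇒  r_C2 = 3 (r>0 drops 1)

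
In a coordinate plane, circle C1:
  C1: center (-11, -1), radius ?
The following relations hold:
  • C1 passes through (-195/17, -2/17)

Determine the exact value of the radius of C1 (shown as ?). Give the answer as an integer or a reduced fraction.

1

1. [C1∋P]  r_C1² − 1 = 0  ⇒  r_C1 = 1 (r>0 drops 1)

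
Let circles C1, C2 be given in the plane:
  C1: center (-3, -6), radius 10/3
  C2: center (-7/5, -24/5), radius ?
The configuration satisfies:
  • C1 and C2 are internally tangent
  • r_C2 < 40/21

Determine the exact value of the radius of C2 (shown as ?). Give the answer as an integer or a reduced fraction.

1. [int C1,C2]  r_C2² − (20/3)r_C2 + 64/9 = 0  ⇒  r_C2 = 4/3 or 16/3
2. given r_C2 < 40/21: keep 4/3

4/3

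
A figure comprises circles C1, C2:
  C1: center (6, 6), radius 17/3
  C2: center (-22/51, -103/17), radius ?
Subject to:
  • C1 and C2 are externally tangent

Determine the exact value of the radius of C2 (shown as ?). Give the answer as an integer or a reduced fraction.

1. [ext C1·C2]  r_C2² + (34/3)r_C2 − 464/3 = 0  ⇒  r_C2 = 8 (r>0 drops 1)

8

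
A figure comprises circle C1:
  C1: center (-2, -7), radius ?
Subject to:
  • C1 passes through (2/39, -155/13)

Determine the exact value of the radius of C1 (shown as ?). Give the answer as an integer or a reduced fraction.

1. [C1∋P]  r_C1² − 256/9 = 0  ⇒  r_C1 = 16/3 (r>0 drops 1)

16/3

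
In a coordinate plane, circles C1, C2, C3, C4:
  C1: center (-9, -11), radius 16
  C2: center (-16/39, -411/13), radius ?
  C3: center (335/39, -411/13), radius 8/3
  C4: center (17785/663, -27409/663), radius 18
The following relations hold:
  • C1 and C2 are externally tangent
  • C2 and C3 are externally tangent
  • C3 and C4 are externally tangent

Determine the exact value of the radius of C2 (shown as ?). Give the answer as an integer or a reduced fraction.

1. [ext C1·C2]  r_C2² + 32r_C2 − 2185/9 = 0  ⇒  r_C2 = 19/3 (r>0 drops 1)
2. [ext C2·C3]  r_C2² + (16/3)r_C2 − 665/9 = 0  ⇒  r_C2 = 19/3 (r>0 drops 1)

19/3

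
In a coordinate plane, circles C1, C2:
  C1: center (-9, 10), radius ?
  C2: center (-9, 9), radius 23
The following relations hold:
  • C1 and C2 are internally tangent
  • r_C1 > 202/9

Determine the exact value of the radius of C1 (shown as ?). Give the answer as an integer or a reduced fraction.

1. [int C1,C2]  r_C1² − 46r_C1 + 528 = 0  ⇒  r_C1 = 22 or 24
2. given r_C1 > 202/9: keep 24

24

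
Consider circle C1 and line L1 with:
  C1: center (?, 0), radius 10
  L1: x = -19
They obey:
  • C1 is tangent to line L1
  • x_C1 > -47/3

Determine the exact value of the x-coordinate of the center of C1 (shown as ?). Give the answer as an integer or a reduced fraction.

1. [C1‖L1]  x_C1² + 38x_C1 + 261 = 0  ⇒  x_C1 = -29 or -9
2. given x_C1 > -47/3: keep -9

-9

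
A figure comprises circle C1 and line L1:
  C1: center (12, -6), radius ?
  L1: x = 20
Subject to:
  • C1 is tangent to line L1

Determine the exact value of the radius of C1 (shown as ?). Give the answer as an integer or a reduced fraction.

1. [C1‖L1]  r_C1² − 64 = 0  ⇒  r_C1 = 8 (r>0 drops 1)

8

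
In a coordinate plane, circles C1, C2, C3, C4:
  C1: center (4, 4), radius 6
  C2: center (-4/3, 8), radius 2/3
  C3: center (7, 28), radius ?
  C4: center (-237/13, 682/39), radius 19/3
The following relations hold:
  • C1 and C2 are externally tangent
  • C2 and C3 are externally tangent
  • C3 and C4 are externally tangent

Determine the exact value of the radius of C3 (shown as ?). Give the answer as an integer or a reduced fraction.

21

1. [ext C2·C3]  r_C3² + (4/3)r_C3 − 469 = 0  ⇒  r_C3 = 21 (r>0 drops 1)
2. [ext C3·C4]  r_C3² + (38/3)r_C3 − 707 = 0  ⇒  r_C3 = 21 (r>0 drops 1)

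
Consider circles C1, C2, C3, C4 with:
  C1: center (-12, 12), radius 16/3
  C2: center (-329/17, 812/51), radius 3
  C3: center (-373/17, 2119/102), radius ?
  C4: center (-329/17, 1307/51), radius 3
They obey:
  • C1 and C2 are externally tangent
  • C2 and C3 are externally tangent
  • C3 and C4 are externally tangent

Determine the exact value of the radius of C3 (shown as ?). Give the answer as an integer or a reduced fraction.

1. [ext C2·C3]  r_C3² + 6r_C3 − 85/4 = 0  ⇒  r_C3 = 5/2 (r>0 drops 1)
2. [ext C3·C4]  r_C3² + 6r_C3 − 85/4 = 0  ⇒  r_C3 = 5/2 (r>0 drops 1)

5/2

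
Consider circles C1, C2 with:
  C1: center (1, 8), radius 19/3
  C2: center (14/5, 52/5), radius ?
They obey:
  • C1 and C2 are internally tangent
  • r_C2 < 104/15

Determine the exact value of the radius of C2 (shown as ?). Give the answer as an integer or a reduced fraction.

1. [int C1,C2]  r_C2² − (38/3)r_C2 + 280/9 = 0  ⇒  r_C2 = 10/3 or 28/3
2. given r_C2 < 104/15: keep 10/3

10/3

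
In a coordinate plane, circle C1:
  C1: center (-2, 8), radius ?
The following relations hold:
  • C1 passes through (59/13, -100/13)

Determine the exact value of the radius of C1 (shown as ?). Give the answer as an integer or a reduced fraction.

1. [C1∋P]  r_C1² − 289 = 0  ⇒  r_C1 = 17 (r>0 drops 1)

17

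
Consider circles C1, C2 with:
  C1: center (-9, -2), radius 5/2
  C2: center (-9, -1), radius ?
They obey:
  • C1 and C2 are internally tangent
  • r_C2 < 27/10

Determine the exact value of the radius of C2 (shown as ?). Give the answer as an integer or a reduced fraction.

1. [int C1,C2]  r_C2² − 5r_C2 + 21/4 = 0  ⇒  r_C2 = 3/2 or 7/2
2. given r_C2 < 27/10: keep 3/2

3/2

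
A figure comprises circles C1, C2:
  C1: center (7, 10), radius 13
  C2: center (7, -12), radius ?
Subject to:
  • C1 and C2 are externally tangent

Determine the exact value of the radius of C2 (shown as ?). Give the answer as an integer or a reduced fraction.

9

1. [ext C1·C2]  r_C2² + 26r_C2 − 315 = 0  ⇒  r_C2 = 9 (r>0 drops 1)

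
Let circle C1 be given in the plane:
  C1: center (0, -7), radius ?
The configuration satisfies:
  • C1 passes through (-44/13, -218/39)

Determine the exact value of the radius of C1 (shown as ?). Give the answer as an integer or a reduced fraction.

1. [C1∋P]  r_C1² − 121/9 = 0  ⇒  r_C1 = 11/3 (r>0 drops 1)

11/3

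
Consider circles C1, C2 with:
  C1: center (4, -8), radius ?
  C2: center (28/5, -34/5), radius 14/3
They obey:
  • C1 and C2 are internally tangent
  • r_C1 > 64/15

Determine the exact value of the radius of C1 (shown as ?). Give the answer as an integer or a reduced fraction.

1. [int C1,C2]  r_C1² − (28/3)r_C1 + 160/9 = 0  ⇒  r_C1 = 8/3 or 20/3
2. given r_C1 > 64/15: keep 20/3

20/3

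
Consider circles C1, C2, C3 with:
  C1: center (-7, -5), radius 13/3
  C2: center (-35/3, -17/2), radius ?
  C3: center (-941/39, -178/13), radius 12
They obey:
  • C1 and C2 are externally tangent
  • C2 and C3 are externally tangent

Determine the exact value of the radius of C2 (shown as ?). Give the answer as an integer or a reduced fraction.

3/2

1. [ext C1·C2]  r_C2² + (26/3)r_C2 − 61/4 = 0  ⇒  r_C2 = 3/2 (r>0 drops 1)
2. [ext C2·C3]  r_C2² + 24r_C2 − 153/4 = 0  ⇒  r_C2 = 3/2 (r>0 drops 1)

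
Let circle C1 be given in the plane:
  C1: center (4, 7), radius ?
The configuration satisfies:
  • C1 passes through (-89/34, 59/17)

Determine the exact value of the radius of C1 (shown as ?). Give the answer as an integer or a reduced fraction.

1. [C1∋P]  r_C1² − 225/4 = 0  ⇒  r_C1 = 15/2 (r>0 drops 1)

15/2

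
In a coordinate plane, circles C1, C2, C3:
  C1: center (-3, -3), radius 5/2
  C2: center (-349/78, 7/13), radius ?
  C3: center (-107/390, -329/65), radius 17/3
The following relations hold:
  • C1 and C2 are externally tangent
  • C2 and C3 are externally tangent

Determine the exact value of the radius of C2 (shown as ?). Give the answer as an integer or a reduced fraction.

4/3

1. [ext C1·C2]  r_C2² + 5r_C2 − 76/9 = 0  ⇒  r_C2 = 4/3 (r>0 drops 1)
2. [ext C2·C3]  r_C2² + (34/3)r_C2 − 152/9 = 0  ⇒  r_C2 = 4/3 (r>0 drops 1)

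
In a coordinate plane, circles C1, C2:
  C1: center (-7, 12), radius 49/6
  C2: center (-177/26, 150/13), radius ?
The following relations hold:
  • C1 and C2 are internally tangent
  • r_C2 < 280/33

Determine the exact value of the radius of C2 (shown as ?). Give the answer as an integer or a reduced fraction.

23/3

1. [int C1,C2]  r_C2² − (49/3)r_C2 + 598/9 = 0  ⇒  r_C2 = 23/3 or 26/3
2. given r_C2 < 280/33: keep 23/3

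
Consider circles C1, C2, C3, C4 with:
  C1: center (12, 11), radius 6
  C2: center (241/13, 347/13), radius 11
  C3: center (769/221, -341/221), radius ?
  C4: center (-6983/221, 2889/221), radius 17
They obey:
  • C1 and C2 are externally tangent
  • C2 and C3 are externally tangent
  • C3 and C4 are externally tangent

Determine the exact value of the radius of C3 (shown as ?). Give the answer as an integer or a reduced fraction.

1. [ext C2·C3]  r_C3² + 22r_C3 − 903 = 0  ⇒  r_C3 = 21 (r>0 drops 1)
2. [ext C3·C4]  r_C3² + 34r_C3 − 1155 = 0  ⇒  r_C3 = 21 (r>0 drops 1)

21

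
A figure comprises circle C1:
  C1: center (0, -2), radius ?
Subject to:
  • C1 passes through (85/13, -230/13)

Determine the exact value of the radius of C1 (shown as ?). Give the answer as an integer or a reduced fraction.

1. [C1∋P]  r_C1² − 289 = 0  ⇒  r_C1 = 17 (r>0 drops 1)

17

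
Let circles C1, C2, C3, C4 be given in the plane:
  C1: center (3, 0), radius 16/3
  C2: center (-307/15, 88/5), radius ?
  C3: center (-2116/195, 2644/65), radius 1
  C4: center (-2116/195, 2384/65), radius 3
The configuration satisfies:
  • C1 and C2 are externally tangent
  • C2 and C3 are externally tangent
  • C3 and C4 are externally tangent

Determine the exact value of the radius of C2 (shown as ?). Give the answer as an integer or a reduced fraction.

24

1. [ext C1·C2]  r_C2² + (32/3)r_C2 − 832 = 0  ⇒  r_C2 = 24 (r>0 drops 1)
2. [ext C2·C3]  r_C2² + 2r_C2 − 624 = 0  ⇒  r_C2 = 24 (r>0 drops 1)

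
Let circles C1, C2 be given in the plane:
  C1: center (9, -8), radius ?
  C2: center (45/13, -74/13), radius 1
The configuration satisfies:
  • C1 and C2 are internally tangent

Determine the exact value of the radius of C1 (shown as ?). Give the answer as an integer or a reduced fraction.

7

1. [int C1,C2]  r_C1² − 2r_C1 − 35 = 0  ⇒  r_C1 = 7 (r>0 drops 1)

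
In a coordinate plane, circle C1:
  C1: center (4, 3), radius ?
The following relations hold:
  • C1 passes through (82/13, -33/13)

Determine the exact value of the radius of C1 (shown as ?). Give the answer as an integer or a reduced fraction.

6

1. [C1∋P]  r_C1² − 36 = 0  ⇒  r_C1 = 6 (r>0 drops 1)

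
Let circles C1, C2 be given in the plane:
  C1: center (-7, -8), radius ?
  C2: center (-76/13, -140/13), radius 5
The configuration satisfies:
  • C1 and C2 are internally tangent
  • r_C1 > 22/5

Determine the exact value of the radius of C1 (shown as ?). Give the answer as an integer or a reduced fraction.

8

1. [int C1,C2]  r_C1² − 10r_C1 + 16 = 0  ⇒  r_C1 = 2 or 8
2. given r_C1 > 22/5: keep 8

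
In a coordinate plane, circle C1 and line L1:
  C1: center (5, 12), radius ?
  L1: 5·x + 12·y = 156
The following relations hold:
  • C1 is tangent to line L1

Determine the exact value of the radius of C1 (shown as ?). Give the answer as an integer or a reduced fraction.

1. [C1‖L1]  r_C1² − 1 = 0  ⇒  r_C1 = 1 (r>0 drops 1)

1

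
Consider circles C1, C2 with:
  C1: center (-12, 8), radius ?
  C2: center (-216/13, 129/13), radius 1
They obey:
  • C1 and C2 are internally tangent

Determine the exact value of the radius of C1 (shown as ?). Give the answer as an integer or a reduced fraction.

1. [int C1,C2]  r_C1² − 2r_C1 − 24 = 0  ⇒  r_C1 = 6 (r>0 drops 1)

6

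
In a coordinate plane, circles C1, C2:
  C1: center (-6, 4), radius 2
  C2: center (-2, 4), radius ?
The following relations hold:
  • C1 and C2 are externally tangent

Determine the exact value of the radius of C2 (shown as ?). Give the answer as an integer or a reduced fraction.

2

1. [ext C1·C2]  r_C2² + 4r_C2 − 12 = 0  ⇒  r_C2 = 2 (r>0 drops 1)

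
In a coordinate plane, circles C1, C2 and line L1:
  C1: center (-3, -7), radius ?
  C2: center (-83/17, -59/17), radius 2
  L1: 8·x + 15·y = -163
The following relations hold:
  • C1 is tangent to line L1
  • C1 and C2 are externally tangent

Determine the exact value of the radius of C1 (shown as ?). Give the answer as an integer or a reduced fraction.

1. [C1‖L1]  r_C1² − 4 = 0  ⇒  r_C1 = 2 (r>0 drops 1)
2. [ext C1·C2]  r_C1² + 4r_C1 − 12 = 0  ⇒  r_C1 = 2 (r>0 drops 1)

2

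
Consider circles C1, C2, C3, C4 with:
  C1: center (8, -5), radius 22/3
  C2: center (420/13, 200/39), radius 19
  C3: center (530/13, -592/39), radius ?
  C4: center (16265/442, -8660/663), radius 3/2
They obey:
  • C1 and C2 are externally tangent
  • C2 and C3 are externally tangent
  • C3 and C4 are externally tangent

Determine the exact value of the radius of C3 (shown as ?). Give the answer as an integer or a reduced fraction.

3

1. [ext C2·C3]  r_C3² + 38r_C3 − 123 = 0  ⇒  r_C3 = 3 (r>0 drops 1)
2. [ext C3·C4]  r_C3² + 3r_C3 − 18 = 0  ⇒  r_C3 = 3 (r>0 drops 1)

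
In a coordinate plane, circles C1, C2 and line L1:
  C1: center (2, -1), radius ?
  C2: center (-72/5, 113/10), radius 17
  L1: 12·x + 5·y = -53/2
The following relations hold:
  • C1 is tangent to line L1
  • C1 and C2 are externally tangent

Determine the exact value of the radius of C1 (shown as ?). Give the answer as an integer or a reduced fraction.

1. [C1‖L1]  r_C1² − 49/4 = 0  ⇒  r_C1 = 7/2 (r>0 drops 1)
2. [ext C1·C2]  r_C1² + 34r_C1 − 525/4 = 0  ⇒  r_C1 = 7/2 (r>0 drops 1)

7/2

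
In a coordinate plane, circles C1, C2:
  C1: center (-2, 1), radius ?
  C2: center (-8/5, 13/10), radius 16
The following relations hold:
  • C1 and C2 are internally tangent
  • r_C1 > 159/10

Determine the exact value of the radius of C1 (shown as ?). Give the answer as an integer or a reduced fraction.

1. [int C1,C2]  r_C1² − 32r_C1 + 1023/4 = 0  ⇒  r_C1 = 31/2 or 33/2
2. given r_C1 > 159/10: keep 33/2

33/2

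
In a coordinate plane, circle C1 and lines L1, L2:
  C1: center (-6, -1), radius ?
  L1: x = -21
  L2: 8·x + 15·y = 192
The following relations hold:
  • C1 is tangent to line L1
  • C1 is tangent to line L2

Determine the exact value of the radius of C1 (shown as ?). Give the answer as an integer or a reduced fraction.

15

1. [C1‖L1]  r_C1² − 225 = 0  ⇒  r_C1 = 15 (r>0 drops 1)
2. [C1‖L2]  r_C1² − 225 = 0  ⇒  r_C1 = 15 (r>0 drops 1)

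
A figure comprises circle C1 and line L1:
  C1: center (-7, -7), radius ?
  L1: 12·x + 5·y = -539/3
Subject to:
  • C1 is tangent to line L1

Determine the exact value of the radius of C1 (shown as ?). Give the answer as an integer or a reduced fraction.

14/3

1. [C1‖L1]  r_C1² − 196/9 = 0  ⇒  r_C1 = 14/3 (r>0 drops 1)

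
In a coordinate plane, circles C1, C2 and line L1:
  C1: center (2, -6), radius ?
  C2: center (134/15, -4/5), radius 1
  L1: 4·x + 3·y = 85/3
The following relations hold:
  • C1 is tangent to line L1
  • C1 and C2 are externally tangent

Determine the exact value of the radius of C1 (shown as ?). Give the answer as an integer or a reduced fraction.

23/3

1. [C1‖L1]  r_C1² − 529/9 = 0  ⇒  r_C1 = 23/3 (r>0 drops 1)
2. [ext C1·C2]  r_C1² + 2r_C1 − 667/9 = 0  ⇒  r_C1 = 23/3 (r>0 drops 1)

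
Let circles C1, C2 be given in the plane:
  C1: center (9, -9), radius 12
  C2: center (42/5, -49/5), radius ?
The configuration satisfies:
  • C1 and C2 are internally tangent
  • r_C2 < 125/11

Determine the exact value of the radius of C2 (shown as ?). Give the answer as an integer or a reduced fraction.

1. [int C1,C2]  r_C2² − 24r_C2 + 143 = 0  ⇒  r_C2 = 11 or 13
2. given r_C2 < 125/11: keep 11

11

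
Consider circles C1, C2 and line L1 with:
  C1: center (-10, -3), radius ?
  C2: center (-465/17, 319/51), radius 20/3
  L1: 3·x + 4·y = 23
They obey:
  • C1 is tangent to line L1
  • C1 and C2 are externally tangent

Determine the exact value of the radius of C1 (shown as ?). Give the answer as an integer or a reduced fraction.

13

1. [C1‖L1]  r_C1² − 169 = 0  ⇒  r_C1 = 13 (r>0 drops 1)
2. [ext C1·C2]  r_C1² + (40/3)r_C1 − 1027/3 = 0  ⇒  r_C1 = 13 (r>0 drops 1)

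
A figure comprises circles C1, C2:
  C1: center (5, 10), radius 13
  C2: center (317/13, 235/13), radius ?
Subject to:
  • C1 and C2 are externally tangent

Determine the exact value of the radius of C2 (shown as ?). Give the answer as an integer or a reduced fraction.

8

1. [ext C1·C2]  r_C2² + 26r_C2 − 272 = 0  ⇒  r_C2 = 8 (r>0 drops 1)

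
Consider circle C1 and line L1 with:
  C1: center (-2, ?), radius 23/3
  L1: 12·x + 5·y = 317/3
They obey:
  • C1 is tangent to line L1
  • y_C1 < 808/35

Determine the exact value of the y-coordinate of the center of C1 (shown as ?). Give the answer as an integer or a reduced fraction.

1. [C1‖L1]  y_C1² − (778/15)y_C1 + 1376/5 = 0  ⇒  y_C1 = 6 or 688/15
2. given y_C1 < 808/35: keep 6

6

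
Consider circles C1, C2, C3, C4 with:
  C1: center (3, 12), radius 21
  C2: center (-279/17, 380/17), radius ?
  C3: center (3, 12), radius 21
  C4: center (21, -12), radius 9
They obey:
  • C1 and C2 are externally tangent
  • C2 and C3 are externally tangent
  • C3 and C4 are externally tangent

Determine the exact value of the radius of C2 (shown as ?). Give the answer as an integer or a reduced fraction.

1

1. [ext C1·C2]  r_C2² + 42r_C2 − 43 = 0  ⇒  r_C2 = 1 (r>0 drops 1)
2. [ext C2·C3]  r_C2² + 42r_C2 − 43 = 0  ⇒  r_C2 = 1 (r>0 drops 1)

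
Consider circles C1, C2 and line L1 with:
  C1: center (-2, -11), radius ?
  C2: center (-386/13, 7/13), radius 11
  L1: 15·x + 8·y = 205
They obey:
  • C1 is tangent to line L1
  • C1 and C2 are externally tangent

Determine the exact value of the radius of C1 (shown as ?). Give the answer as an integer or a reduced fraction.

19

1. [C1‖L1]  r_C1² − 361 = 0  ⇒  r_C1 = 19 (r>0 drops 1)
2. [ext C1·C2]  r_C1² + 22r_C1 − 779 = 0  ⇒  r_C1 = 19 (r>0 drops 1)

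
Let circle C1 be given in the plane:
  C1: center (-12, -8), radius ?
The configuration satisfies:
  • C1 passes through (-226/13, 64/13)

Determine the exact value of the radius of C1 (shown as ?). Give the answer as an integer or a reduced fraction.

1. [C1∋P]  r_C1² − 196 = 0  ⇒  r_C1 = 14 (r>0 drops 1)

14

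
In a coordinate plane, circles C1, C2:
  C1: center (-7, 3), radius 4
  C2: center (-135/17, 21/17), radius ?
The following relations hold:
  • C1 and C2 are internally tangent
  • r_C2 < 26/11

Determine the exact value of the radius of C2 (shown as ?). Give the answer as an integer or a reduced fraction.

1. [int C1,C2]  r_C2² − 8r_C2 + 12 = 0  ⇒  r_C2 = 2 or 6
2. given r_C2 < 26/11: keep 2

2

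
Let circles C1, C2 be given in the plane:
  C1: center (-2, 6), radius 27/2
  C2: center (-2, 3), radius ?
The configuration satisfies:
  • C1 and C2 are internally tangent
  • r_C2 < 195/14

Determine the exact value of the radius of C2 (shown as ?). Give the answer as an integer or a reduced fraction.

1. [int C1,C2]  r_C2² − 27r_C2 + 693/4 = 0  ⇒  r_C2 = 21/2 or 33/2
2. given r_C2 < 195/14: keep 21/2

21/2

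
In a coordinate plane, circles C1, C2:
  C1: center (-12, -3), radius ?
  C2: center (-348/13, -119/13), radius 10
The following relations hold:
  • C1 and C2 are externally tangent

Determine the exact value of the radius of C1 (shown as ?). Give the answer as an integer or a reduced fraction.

6

1. [ext C1·C2]  r_C1² + 20r_C1 − 156 = 0  ⇒  r_C1 = 6 (r>0 drops 1)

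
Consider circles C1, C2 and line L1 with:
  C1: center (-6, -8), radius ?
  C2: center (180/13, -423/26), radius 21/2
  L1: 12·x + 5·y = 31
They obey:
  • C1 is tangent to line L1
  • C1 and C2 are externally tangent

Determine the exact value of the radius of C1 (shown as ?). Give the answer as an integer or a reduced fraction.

1. [C1‖L1]  r_C1² − 121 = 0  ⇒  r_C1 = 11 (r>0 drops 1)
2. [ext C1·C2]  r_C1² + 21r_C1 − 352 = 0  ⇒  r_C1 = 11 (r>0 drops 1)

11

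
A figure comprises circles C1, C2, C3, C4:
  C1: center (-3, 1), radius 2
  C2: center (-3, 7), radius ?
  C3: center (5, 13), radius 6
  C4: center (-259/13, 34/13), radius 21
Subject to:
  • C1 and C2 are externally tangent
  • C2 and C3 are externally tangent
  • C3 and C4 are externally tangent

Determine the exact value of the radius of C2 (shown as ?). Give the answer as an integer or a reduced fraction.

4

1. [ext C1·C2]  r_C2² + 4r_C2 − 32 = 0  ⇒  r_C2 = 4 (r>0 drops 1)
2. [ext C2·C3]  r_C2² + 12r_C2 − 64 = 0  ⇒  r_C2 = 4 (r>0 drops 1)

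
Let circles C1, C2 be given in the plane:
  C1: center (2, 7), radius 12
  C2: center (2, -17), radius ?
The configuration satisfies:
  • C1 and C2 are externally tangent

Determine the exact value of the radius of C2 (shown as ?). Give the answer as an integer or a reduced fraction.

1. [ext C1·C2]  r_C2² + 24r_C2 − 432 = 0  ⇒  r_C2 = 12 (r>0 drops 1)

12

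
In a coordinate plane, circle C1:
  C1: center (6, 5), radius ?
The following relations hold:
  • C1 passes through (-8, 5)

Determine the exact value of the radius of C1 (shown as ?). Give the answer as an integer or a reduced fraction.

1. [C1∋P]  r_C1² − 196 = 0  ⇒  r_C1 = 14 (r>0 drops 1)

14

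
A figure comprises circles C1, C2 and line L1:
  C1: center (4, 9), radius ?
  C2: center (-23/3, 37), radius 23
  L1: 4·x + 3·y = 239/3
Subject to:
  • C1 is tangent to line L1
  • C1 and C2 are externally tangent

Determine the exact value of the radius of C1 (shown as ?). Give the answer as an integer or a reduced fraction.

22/3

1. [C1‖L1]  r_C1² − 484/9 = 0  ⇒  r_C1 = 22/3 (r>0 drops 1)
2. [ext C1·C2]  r_C1² + 46r_C1 − 3520/9 = 0  ⇒  r_C1 = 22/3 (r>0 drops 1)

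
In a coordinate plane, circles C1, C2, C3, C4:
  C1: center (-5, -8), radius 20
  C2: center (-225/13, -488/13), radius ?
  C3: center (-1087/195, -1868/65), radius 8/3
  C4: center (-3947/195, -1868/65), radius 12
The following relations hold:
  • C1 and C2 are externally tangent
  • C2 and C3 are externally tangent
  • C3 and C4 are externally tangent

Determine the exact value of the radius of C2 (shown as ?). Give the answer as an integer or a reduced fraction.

12

1. [ext C1·C2]  r_C2² + 40r_C2 − 624 = 0  ⇒  r_C2 = 12 (r>0 drops 1)
2. [ext C2·C3]  r_C2² + (16/3)r_C2 − 208 = 0  ⇒  r_C2 = 12 (r>0 drops 1)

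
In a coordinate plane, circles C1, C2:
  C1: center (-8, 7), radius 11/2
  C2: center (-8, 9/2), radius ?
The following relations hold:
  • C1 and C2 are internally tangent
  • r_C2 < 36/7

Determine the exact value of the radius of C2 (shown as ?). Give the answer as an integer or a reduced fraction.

3

1. [int C1,C2]  r_C2² − 11r_C2 + 24 = 0  ⇒  r_C2 = 3 or 8
2. given r_C2 < 36/7: keep 3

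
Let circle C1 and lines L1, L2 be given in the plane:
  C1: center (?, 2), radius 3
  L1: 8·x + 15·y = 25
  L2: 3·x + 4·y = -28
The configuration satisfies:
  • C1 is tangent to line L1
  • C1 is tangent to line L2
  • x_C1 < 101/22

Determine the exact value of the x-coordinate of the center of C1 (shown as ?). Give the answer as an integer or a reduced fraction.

-7

1. [C1‖L1]  x_C1² + (5/4)x_C1 − 161/4 = 0  ⇒  x_C1 = -7 or 23/4
2. [C1‖L2]  x_C1² + 24x_C1 + 119 = 0  ⇒  x_C1 = -17 or -7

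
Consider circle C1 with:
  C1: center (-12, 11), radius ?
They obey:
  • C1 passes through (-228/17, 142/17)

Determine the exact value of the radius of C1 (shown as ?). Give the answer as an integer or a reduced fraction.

3

1. [C1∋P]  r_C1² − 9 = 0  ⇒  r_C1 = 3 (r>0 drops 1)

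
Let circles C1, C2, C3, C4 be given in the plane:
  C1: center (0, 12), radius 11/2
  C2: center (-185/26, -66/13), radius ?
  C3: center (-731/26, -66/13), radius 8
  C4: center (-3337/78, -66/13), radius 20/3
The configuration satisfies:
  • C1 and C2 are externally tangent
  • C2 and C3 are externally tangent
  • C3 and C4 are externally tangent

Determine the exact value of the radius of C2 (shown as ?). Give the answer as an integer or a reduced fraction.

1. [ext C1·C2]  r_C2² + 11r_C2 − 312 = 0  ⇒  r_C2 = 13 (r>0 drops 1)
2. [ext C2·C3]  r_C2² + 16r_C2 − 377 = 0  ⇒  r_C2 = 13 (r>0 drops 1)

13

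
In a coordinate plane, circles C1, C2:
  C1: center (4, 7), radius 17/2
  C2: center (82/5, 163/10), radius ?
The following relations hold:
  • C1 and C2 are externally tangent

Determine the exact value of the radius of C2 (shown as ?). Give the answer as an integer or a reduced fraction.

1. [ext C1·C2]  r_C2² + 17r_C2 − 168 = 0  ⇒  r_C2 = 7 (r>0 drops 1)

7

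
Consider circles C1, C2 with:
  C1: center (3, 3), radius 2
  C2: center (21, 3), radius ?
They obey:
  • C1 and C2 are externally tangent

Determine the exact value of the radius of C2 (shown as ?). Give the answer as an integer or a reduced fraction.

1. [ext C1·C2]  r_C2² + 4r_C2 − 320 = 0  ⇒  r_C2 = 16 (r>0 drops 1)

16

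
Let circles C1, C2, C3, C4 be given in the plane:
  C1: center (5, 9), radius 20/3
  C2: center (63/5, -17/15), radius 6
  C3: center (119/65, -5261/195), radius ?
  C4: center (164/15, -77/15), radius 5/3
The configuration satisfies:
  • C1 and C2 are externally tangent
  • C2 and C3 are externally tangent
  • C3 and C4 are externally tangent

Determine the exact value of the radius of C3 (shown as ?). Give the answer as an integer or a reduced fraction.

1. [ext C2·C3]  r_C3² + 12r_C3 − 748 = 0  ⇒  r_C3 = 22 (r>0 drops 1)
2. [ext C3·C4]  r_C3² + (10/3)r_C3 − 1672/3 = 0  ⇒  r_C3 = 22 (r>0 drops 1)

22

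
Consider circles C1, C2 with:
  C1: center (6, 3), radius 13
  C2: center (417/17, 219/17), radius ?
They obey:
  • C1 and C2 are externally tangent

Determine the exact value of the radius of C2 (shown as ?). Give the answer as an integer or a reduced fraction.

8

1. [ext C1·C2]  r_C2² + 26r_C2 − 272 = 0  ⇒  r_C2 = 8 (r>0 drops 1)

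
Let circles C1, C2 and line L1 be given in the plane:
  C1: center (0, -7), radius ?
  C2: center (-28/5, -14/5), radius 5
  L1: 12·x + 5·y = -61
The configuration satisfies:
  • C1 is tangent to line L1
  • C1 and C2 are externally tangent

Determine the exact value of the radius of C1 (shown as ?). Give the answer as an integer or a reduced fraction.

2

1. [C1‖L1]  r_C1² − 4 = 0  ⇒  r_C1 = 2 (r>0 drops 1)
2. [ext C1·C2]  r_C1² + 10r_C1 − 24 = 0  ⇒  r_C1 = 2 (r>0 drops 1)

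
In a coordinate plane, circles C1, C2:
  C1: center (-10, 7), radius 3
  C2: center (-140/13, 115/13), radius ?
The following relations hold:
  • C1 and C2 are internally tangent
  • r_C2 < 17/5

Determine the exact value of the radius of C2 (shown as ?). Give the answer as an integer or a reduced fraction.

1. [int C1,C2]  r_C2² − 6r_C2 + 5 = 0  ⇒  r_C2 = 1 or 5
2. given r_C2 < 17/5: keep 1

1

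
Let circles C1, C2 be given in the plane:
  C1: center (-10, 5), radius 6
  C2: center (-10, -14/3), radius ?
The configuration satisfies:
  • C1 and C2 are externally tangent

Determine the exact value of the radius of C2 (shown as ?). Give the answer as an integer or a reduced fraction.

11/3

1. [ext C1·C2]  r_C2² + 12r_C2 − 517/9 = 0  ⇒  r_C2 = 11/3 (r>0 drops 1)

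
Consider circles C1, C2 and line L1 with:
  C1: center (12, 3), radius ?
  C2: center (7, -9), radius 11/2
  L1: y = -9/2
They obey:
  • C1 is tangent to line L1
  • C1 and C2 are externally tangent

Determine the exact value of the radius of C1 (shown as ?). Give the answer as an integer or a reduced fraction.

1. [C1‖L1]  r_C1² − 225/4 = 0  ⇒  r_C1 = 15/2 (r>0 drops 1)
2. [ext C1·C2]  r_C1² + 11r_C1 − 555/4 = 0  ⇒  r_C1 = 15/2 (r>0 drops 1)

15/2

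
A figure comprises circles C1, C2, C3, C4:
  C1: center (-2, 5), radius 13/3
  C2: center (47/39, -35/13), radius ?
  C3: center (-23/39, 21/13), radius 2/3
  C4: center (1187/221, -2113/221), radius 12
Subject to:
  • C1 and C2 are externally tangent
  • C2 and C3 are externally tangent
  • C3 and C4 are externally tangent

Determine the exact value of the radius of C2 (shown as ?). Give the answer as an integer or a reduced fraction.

4

1. [ext C1·C2]  r_C2² + (26/3)r_C2 − 152/3 = 0  ⇒  r_C2 = 4 (r>0 drops 1)
2. [ext C2·C3]  r_C2² + (4/3)r_C2 − 64/3 = 0  ⇒  r_C2 = 4 (r>0 drops 1)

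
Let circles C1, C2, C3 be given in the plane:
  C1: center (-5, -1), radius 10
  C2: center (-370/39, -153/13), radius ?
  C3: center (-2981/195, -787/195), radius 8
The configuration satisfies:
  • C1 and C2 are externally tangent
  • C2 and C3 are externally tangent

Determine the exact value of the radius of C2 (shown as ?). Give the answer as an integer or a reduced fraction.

1. [ext C1·C2]  r_C2² + 20r_C2 − 325/9 = 0  ⇒  r_C2 = 5/3 (r>0 drops 1)
2. [ext C2·C3]  r_C2² + 16r_C2 − 265/9 = 0  ⇒  r_C2 = 5/3 (r>0 drops 1)

5/3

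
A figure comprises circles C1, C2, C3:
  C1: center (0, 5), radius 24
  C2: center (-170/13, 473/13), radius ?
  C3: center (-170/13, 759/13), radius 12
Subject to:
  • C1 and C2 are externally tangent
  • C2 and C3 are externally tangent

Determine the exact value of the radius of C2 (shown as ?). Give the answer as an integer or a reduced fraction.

10

1. [ext C1·C2]  r_C2² + 48r_C2 − 580 = 0  ⇒  r_C2 = 10 (r>0 drops 1)
2. [ext C2·C3]  r_C2² + 24r_C2 − 340 = 0  ⇒  r_C2 = 10 (r>0 drops 1)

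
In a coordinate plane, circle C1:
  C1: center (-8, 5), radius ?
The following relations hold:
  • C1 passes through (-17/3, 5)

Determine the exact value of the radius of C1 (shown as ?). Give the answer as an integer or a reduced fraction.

7/3

1. [C1∋P]  r_C1² − 49/9 = 0  ⇒  r_C1 = 7/3 (r>0 drops 1)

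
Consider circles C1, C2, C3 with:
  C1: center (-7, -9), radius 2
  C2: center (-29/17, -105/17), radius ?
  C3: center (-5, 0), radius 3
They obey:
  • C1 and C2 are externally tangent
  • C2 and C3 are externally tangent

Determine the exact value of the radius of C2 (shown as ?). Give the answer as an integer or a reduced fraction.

4

1. [ext C1·C2]  r_C2² + 4r_C2 − 32 = 0  ⇒  r_C2 = 4 (r>0 drops 1)
2. [ext C2·C3]  r_C2² + 6r_C2 − 40 = 0  ⇒  r_C2 = 4 (r>0 drops 1)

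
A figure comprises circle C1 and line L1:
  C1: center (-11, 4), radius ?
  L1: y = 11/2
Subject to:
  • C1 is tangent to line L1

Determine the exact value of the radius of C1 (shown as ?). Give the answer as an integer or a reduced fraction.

1. [C1‖L1]  r_C1² − 9/4 = 0  ⇒  r_C1 = 3/2 (r>0 drops 1)

3/2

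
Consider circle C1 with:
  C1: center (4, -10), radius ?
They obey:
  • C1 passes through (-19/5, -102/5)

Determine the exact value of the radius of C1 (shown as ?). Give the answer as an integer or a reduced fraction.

13

1. [C1∋P]  r_C1² − 169 = 0  ⇒  r_C1 = 13 (r>0 drops 1)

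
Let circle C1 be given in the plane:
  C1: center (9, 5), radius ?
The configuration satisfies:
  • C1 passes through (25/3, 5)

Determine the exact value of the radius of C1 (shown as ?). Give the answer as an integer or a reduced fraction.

1. [C1∋P]  r_C1² − 4/9 = 0  ⇒  r_C1 = 2/3 (r>0 drops 1)

2/3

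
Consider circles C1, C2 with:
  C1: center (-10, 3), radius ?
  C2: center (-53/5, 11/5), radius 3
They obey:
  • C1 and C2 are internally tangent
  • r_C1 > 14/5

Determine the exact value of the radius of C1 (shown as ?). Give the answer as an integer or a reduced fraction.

1. [int C1,C2]  r_C1² − 6r_C1 + 8 = 0  ⇒  r_C1 = 2 or 4
2. given r_C1 > 14/5: keep 4

4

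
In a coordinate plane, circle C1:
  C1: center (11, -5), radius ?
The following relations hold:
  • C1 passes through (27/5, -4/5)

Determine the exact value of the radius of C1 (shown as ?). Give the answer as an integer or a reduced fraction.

7

1. [C1∋P]  r_C1² − 49 = 0  ⇒  r_C1 = 7 (r>0 drops 1)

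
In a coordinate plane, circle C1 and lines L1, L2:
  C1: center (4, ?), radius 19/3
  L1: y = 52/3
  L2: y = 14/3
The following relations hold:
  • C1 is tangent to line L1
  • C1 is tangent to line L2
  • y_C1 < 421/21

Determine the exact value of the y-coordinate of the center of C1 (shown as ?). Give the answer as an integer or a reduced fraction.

1. [C1‖L1]  y_C1² − (104/3)y_C1 + 781/3 = 0  ⇒  y_C1 = 11 or 71/3
2. [C1‖L2]  y_C1² − (28/3)y_C1 − 55/3 = 0  ⇒  y_C1 = -5/3 or 11

11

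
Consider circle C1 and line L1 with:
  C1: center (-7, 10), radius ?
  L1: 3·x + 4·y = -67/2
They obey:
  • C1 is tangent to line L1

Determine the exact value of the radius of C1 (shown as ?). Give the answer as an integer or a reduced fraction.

21/2

1. [C1‖L1]  r_C1² − 441/4 = 0  ⇒  r_C1 = 21/2 (r>0 drops 1)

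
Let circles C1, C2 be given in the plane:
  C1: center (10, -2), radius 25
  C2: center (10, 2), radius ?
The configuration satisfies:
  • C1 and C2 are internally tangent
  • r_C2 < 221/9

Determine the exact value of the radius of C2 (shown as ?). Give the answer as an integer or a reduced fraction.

21

1. [int C1,C2]  r_C2² − 50r_C2 + 609 = 0  ⇒  r_C2 = 21 or 29
2. given r_C2 < 221/9: keep 21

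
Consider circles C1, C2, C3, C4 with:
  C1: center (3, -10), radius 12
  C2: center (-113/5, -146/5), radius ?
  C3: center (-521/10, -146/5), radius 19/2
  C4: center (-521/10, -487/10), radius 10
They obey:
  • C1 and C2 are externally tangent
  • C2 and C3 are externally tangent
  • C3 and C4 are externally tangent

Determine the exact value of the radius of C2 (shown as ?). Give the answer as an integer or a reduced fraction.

1. [ext C1·C2]  r_C2² + 24r_C2 − 880 = 0  ⇒  r_C2 = 20 (r>0 drops 1)
2. [ext C2·C3]  r_C2² + 19r_C2 − 780 = 0  ⇒  r_C2 = 20 (r>0 drops 1)

20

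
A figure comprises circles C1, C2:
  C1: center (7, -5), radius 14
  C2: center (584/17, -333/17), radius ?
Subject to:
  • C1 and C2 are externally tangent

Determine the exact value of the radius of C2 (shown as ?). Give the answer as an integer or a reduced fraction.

1. [ext C1·C2]  r_C2² + 28r_C2 − 765 = 0  ⇒  r_C2 = 17 (r>0 drops 1)

17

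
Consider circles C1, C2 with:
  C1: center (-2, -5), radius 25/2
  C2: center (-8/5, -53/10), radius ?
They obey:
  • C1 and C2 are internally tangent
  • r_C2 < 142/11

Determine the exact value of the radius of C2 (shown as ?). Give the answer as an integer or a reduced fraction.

12

1. [int C1,C2]  r_C2² − 25r_C2 + 156 = 0  ⇒  r_C2 = 12 or 13
2. given r_C2 < 142/11: keep 12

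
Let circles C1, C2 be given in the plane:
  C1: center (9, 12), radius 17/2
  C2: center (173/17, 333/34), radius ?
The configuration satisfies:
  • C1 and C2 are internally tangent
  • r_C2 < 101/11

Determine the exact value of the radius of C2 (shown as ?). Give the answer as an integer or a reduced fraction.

6

1. [int C1,C2]  r_C2² − 17r_C2 + 66 = 0  ⇒  r_C2 = 6 or 11
2. given r_C2 < 101/11: keep 6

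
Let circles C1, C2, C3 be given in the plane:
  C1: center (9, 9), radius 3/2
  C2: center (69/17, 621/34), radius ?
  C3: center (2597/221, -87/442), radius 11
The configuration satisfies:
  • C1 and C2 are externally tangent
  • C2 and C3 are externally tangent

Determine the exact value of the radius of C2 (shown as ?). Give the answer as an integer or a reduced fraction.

1. [ext C1·C2]  r_C2² + 3r_C2 − 108 = 0  ⇒  r_C2 = 9 (r>0 drops 1)
2. [ext C2·C3]  r_C2² + 22r_C2 − 279 = 0  ⇒  r_C2 = 9 (r>0 drops 1)

9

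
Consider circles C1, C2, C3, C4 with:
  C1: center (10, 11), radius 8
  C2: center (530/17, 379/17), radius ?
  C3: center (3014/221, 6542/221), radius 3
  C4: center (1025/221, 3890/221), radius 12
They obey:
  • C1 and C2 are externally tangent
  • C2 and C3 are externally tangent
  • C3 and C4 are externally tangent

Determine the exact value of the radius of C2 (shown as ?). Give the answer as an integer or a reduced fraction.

16

1. [ext C1·C2]  r_C2² + 16r_C2 − 512 = 0  ⇒  r_C2 = 16 (r>0 drops 1)
2. [ext C2·C3]  r_C2² + 6r_C2 − 352 = 0  ⇒  r_C2 = 16 (r>0 drops 1)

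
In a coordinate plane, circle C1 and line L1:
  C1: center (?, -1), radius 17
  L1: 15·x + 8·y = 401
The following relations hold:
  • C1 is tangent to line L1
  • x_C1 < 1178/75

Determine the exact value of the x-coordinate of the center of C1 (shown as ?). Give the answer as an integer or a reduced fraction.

8

1. [C1‖L1]  x_C1² − (818/15)x_C1 + 5584/15 = 0  ⇒  x_C1 = 8 or 698/15
2. given x_C1 < 1178/75: keep 8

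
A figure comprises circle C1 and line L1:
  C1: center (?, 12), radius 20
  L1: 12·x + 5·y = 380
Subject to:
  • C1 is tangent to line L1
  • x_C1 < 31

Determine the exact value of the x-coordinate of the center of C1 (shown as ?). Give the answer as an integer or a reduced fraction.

1. [C1‖L1]  x_C1² − (160/3)x_C1 + 725/3 = 0  ⇒  x_C1 = 5 or 145/3
2. given x_C1 < 31: keep 5

5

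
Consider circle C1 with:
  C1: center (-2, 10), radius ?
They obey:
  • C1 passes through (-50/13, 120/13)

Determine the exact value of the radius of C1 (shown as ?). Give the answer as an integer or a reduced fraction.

2

1. [C1∋P]  r_C1² − 4 = 0  ⇒  r_C1 = 2 (r>0 drops 1)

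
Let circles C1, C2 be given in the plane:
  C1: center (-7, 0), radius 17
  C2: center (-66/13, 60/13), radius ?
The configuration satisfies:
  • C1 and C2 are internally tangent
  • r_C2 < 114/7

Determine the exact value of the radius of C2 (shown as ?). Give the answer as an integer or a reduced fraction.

1. [int C1,C2]  r_C2² − 34r_C2 + 264 = 0  ⇒  r_C2 = 12 or 22
2. given r_C2 < 114/7: keep 12

12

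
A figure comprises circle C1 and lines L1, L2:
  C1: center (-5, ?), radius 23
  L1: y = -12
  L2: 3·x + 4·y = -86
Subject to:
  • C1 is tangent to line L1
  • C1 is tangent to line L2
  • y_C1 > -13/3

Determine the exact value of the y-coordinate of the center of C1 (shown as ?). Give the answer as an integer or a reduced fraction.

1. [C1‖L1]  y_C1² + 24y_C1 − 385 = 0  ⇒  y_C1 = -35 or 11
2. [C1‖L2]  y_C1² + (71/2)y_C1 − 1023/2 = 0  ⇒  y_C1 = -93/2 or 11

11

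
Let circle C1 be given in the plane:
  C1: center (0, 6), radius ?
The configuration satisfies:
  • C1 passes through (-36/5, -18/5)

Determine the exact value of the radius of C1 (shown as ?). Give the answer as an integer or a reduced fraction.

1. [C1∋P]  r_C1² − 144 = 0  ⇒  r_C1 = 12 (r>0 drops 1)

12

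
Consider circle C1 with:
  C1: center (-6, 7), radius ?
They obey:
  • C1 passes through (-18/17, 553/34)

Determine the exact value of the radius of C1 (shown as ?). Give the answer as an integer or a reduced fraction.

21/2

1. [C1∋P]  r_C1² − 441/4 = 0  ⇒  r_C1 = 21/2 (r>0 drops 1)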